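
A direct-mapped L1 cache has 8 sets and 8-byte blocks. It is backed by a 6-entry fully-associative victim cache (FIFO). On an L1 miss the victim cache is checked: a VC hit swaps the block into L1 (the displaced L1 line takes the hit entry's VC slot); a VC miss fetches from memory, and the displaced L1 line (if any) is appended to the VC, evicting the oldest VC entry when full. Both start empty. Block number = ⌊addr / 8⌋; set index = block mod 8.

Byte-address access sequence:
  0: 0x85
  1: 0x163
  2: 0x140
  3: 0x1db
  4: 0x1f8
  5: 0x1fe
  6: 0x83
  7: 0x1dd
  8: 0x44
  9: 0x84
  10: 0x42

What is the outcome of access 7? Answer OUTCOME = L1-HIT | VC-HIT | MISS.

  [0] addr=0x85 blk=16 s=0: MISS | VC []
  [1] addr=0x163 blk=44 s=4: MISS | VC []
  [2] addr=0x140 blk=40 s=0: MISS | VC [16]
  [3] addr=0x1db blk=59 s=3: MISS | VC [16]
  [4] addr=0x1f8 blk=63 s=7: MISS | VC [16]
  [5] addr=0x1fe blk=63 s=7: L1-HIT | VC [16]
  [6] addr=0x83 blk=16 s=0: VC-HIT | VC [40]
  [7] addr=0x1dd blk=59 s=3: L1-HIT | VC [40]
  [8] addr=0x44 blk=8 s=0: MISS | VC [40, 16]
  [9] addr=0x84 blk=16 s=0: VC-HIT | VC [40, 8]
  [10] addr=0x42 blk=8 s=0: VC-HIT | VC [40, 16]

OUTCOME = L1-HIT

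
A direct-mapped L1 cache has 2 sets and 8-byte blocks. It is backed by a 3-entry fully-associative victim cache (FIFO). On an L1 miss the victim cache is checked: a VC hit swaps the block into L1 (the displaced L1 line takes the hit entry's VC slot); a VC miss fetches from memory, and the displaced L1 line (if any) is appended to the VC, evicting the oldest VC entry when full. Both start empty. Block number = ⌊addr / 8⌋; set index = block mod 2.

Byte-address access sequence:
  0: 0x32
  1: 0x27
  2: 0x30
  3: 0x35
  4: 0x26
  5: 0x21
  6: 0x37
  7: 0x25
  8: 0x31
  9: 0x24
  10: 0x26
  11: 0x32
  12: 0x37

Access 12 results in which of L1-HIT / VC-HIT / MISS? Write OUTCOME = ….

  [0] addr=0x32 blk=6 s=0: MISS | VC []
  [1] addr=0x27 blk=4 s=0: MISS | VC [6]
  [2] addr=0x30 blk=6 s=0: VC-HIT | VC [4]
  [3] addr=0x35 blk=6 s=0: L1-HIT | VC [4]
  [4] addr=0x26 blk=4 s=0: VC-HIT | VC [6]
  [5] addr=0x21 blk=4 s=0: L1-HIT | VC [6]
  [6] addr=0x37 blk=6 s=0: VC-HIT | VC [4]
  [7] addr=0x25 blk=4 s=0: VC-HIT | VC [6]
  [8] addr=0x31 blk=6 s=0: VC-HIT | VC [4]
  [9] addr=0x24 blk=4 s=0: VC-HIT | VC [6]
  [10] addr=0x26 blk=4 s=0: L1-HIT | VC [6]
  [11] addr=0x32 blk=6 s=0: VC-HIT | VC [4]
  [12] addr=0x37 blk=6 s=0: L1-HIT | VC [4]

OUTCOME = L1-HIT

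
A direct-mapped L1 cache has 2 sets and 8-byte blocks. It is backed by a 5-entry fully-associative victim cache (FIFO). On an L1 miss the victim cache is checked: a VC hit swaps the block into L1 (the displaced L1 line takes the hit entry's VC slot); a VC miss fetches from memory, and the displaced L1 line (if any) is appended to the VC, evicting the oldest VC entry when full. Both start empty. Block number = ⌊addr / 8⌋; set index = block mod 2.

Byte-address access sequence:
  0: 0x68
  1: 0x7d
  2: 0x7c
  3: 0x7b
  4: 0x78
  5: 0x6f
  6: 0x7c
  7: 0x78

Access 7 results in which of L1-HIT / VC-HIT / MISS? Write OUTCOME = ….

OUTCOME = L1-HIT

#0 0x68→b13/s1 MISS; vc=[]
#1 0x7d→b15/s1 MISS; vc=[13]
#2 0x7c→b15/s1 L1-HIT; vc=[13]
#3 0x7b→b15/s1 L1-HIT; vc=[13]
#4 0x78→b15/s1 L1-HIT; vc=[13]
#5 0x6f→b13/s1 VC-HIT; vc=[15]
#6 0x7c→b15/s1 VC-HIT; vc=[13]
#7 0x78→b15/s1 L1-HIT; vc=[13]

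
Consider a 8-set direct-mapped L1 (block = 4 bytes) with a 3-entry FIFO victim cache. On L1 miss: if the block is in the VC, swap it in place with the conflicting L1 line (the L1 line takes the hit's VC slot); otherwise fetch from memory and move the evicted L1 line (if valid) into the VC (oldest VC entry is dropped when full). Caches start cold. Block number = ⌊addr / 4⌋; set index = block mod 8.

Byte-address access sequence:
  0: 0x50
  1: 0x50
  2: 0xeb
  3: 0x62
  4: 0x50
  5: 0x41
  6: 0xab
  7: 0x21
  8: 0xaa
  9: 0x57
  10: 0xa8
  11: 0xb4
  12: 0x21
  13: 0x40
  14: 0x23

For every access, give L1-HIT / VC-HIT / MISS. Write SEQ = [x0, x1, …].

SEQ = [MISS, L1-HIT, MISS, MISS, L1-HIT, MISS, MISS, MISS, L1-HIT, MISS, L1-HIT, MISS, L1-HIT, VC-HIT, VC-HIT]

#0 0x50→b20/s4 MISS; vc=[]
#1 0x50→b20/s4 L1-HIT; vc=[]
#2 0xeb→b58/s2 MISS; vc=[]
#3 0x62→b24/s0 MISS; vc=[]
#4 0x50→b20/s4 L1-HIT; vc=[]
#5 0x41→b16/s0 MISS; vc=[24]
#6 0xab→b42/s2 MISS; vc=[24,58]
#7 0x21→b8/s0 MISS; vc=[24,58,16]
#8 0xaa→b42/s2 L1-HIT; vc=[24,58,16]
#9 0x57→b21/s5 MISS; vc=[24,58,16]
#10 0xa8→b42/s2 L1-HIT; vc=[24,58,16]
#11 0xb4→b45/s5 MISS; vc=[58,16,21]
#12 0x21→b8/s0 L1-HIT; vc=[58,16,21]
#13 0x40→b16/s0 VC-HIT; vc=[58,8,21]
#14 0x23→b8/s0 VC-HIT; vc=[58,16,21]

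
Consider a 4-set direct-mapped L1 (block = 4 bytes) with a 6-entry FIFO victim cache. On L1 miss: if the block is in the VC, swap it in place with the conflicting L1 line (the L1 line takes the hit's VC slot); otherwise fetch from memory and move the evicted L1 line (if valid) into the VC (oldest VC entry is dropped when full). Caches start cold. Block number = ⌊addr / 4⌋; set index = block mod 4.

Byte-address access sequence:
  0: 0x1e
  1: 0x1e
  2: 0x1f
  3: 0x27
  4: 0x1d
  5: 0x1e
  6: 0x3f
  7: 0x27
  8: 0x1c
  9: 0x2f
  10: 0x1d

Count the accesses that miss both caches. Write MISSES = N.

#0 0x1e→b7/s3 MISS; vc=[]
#1 0x1e→b7/s3 L1-HIT; vc=[]
#2 0x1f→b7/s3 L1-HIT; vc=[]
#3 0x27→b9/s1 MISS; vc=[]
#4 0x1d→b7/s3 L1-HIT; vc=[]
#5 0x1e→b7/s3 L1-HIT; vc=[]
#6 0x3f→b15/s3 MISS; vc=[7]
#7 0x27→b9/s1 L1-HIT; vc=[7]
#8 0x1c→b7/s3 VC-HIT; vc=[15]
#9 0x2f→b11/s3 MISS; vc=[15,7]
#10 0x1d→b7/s3 VC-HIT; vc=[15,11]

MISSES = 4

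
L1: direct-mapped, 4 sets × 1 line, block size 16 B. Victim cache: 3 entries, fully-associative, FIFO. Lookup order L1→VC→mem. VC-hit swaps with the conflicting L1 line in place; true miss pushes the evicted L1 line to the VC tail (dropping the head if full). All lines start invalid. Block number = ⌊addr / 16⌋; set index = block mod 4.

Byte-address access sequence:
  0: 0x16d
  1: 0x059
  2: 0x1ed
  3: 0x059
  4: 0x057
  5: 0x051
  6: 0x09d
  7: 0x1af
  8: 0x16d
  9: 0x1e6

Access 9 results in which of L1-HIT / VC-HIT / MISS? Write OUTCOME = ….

OUTCOME = VC-HIT

  [0] addr=0x16d blk=22 s=2: MISS | VC []
  [1] addr=0x59 blk=5 s=1: MISS | VC []
  [2] addr=0x1ed blk=30 s=2: MISS | VC [22]
  [3] addr=0x59 blk=5 s=1: L1-HIT | VC [22]
  [4] addr=0x57 blk=5 s=1: L1-HIT | VC [22]
  [5] addr=0x51 blk=5 s=1: L1-HIT | VC [22]
  [6] addr=0x9d blk=9 s=1: MISS | VC [22, 5]
  [7] addr=0x1af blk=26 s=2: MISS | VC [22, 5, 30]
  [8] addr=0x16d blk=22 s=2: VC-HIT | VC [26, 5, 30]
  [9] addr=0x1e6 blk=30 s=2: VC-HIT | VC [26, 5, 22]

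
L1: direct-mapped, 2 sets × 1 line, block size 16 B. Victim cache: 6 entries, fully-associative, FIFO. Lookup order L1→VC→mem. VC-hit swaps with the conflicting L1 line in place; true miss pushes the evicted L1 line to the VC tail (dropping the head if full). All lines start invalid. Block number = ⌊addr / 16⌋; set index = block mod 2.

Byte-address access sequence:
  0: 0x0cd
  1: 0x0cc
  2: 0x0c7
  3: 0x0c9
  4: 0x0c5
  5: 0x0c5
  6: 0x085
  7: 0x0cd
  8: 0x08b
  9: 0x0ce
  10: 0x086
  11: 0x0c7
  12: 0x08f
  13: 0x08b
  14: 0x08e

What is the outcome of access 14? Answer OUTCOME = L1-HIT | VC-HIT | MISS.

0: 0xcd (blk 12, set 0) → MISS  vc=[]
1: 0xcc (blk 12, set 0) → L1-HIT  vc=[]
2: 0xc7 (blk 12, set 0) → L1-HIT  vc=[]
3: 0xc9 (blk 12, set 0) → L1-HIT  vc=[]
4: 0xc5 (blk 12, set 0) → L1-HIT  vc=[]
5: 0xc5 (blk 12, set 0) → L1-HIT  vc=[]
6: 0x85 (blk 8, set 0) → MISS  vc=[12]
7: 0xcd (blk 12, set 0) → VC-HIT  vc=[8]
8: 0x8b (blk 8, set 0) → VC-HIT  vc=[12]
9: 0xce (blk 12, set 0) → VC-HIT  vc=[8]
10: 0x86 (blk 8, set 0) → VC-HIT  vc=[12]
11: 0xc7 (blk 12, set 0) → VC-HIT  vc=[8]
12: 0x8f (blk 8, set 0) → VC-HIT  vc=[12]
13: 0x8b (blk 8, set 0) → L1-HIT  vc=[12]
14: 0x8e (blk 8, set 0) → L1-HIT  vc=[12]

OUTCOME = L1-HIT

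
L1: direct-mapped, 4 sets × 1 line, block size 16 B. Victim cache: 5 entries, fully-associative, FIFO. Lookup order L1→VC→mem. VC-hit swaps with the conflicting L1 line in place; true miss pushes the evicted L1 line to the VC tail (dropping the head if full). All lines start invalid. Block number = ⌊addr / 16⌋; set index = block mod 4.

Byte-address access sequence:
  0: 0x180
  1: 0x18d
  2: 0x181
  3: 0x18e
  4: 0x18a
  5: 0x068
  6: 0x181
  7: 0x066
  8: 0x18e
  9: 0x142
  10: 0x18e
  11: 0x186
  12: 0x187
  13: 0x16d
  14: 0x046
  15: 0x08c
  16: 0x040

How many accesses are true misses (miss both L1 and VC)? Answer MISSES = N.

0: 0x180 (blk 24, set 0) → MISS  vc=[]
1: 0x18d (blk 24, set 0) → L1-HIT  vc=[]
2: 0x181 (blk 24, set 0) → L1-HIT  vc=[]
3: 0x18e (blk 24, set 0) → L1-HIT  vc=[]
4: 0x18a (blk 24, set 0) → L1-HIT  vc=[]
5: 0x68 (blk 6, set 2) → MISS  vc=[]
6: 0x181 (blk 24, set 0) → L1-HIT  vc=[]
7: 0x66 (blk 6, set 2) → L1-HIT  vc=[]
8: 0x18e (blk 24, set 0) → L1-HIT  vc=[]
9: 0x142 (blk 20, set 0) → MISS  vc=[24]
10: 0x18e (blk 24, set 0) → VC-HIT  vc=[20]
11: 0x186 (blk 24, set 0) → L1-HIT  vc=[20]
12: 0x187 (blk 24, set 0) → L1-HIT  vc=[20]
13: 0x16d (blk 22, set 2) → MISS  vc=[20, 6]
14: 0x46 (blk 4, set 0) → MISS  vc=[20, 6, 24]
15: 0x8c (blk 8, set 0) → MISS  vc=[20, 6, 24, 4]
16: 0x40 (blk 4, set 0) → VC-HIT  vc=[20, 6, 24, 8]

MISSES = 6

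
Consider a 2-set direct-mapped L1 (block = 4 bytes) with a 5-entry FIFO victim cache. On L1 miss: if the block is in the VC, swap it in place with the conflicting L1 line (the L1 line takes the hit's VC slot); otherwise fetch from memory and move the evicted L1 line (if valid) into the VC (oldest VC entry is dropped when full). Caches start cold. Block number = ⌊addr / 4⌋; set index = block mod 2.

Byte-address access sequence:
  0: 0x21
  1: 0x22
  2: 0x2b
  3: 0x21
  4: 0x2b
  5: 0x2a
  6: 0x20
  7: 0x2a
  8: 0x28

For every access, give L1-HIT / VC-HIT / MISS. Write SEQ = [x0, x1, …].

#0 0x21→b8/s0 MISS; vc=[]
#1 0x22→b8/s0 L1-HIT; vc=[]
#2 0x2b→b10/s0 MISS; vc=[8]
#3 0x21→b8/s0 VC-HIT; vc=[10]
#4 0x2b→b10/s0 VC-HIT; vc=[8]
#5 0x2a→b10/s0 L1-HIT; vc=[8]
#6 0x20→b8/s0 VC-HIT; vc=[10]
#7 0x2a→b10/s0 VC-HIT; vc=[8]
#8 0x28→b10/s0 L1-HIT; vc=[8]

SEQ = [MISS, L1-HIT, MISS, VC-HIT, VC-HIT, L1-HIT, VC-HIT, VC-HIT, L1-HIT]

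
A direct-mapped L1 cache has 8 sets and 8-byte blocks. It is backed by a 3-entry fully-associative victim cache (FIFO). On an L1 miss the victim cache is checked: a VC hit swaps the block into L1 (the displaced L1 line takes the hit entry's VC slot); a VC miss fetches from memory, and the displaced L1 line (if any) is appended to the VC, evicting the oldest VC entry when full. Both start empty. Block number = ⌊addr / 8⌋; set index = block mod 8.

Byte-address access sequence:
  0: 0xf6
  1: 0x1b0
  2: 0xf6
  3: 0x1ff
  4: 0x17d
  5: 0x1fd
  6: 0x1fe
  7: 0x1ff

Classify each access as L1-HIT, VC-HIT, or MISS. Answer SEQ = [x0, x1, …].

#0 0xf6→b30/s6 MISS; vc=[]
#1 0x1b0→b54/s6 MISS; vc=[30]
#2 0xf6→b30/s6 VC-HIT; vc=[54]
#3 0x1ff→b63/s7 MISS; vc=[54]
#4 0x17d→b47/s7 MISS; vc=[54,63]
#5 0x1fd→b63/s7 VC-HIT; vc=[54,47]
#6 0x1fe→b63/s7 L1-HIT; vc=[54,47]
#7 0x1ff→b63/s7 L1-HIT; vc=[54,47]

SEQ = [MISS, MISS, VC-HIT, MISS, MISS, VC-HIT, L1-HIT, L1-HIT]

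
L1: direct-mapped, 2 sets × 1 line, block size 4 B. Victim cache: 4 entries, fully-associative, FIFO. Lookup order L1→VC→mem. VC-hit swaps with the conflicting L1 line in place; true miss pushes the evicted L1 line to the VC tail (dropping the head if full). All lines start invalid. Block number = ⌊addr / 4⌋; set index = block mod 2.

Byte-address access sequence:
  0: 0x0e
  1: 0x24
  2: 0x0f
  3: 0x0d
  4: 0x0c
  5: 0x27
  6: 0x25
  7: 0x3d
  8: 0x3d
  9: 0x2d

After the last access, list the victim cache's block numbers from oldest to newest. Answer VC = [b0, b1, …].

VC = [3, 9, 15]

0: 0xe (blk 3, set 1) → MISS  vc=[]
1: 0x24 (blk 9, set 1) → MISS  vc=[3]
2: 0xf (blk 3, set 1) → VC-HIT  vc=[9]
3: 0xd (blk 3, set 1) → L1-HIT  vc=[9]
4: 0xc (blk 3, set 1) → L1-HIT  vc=[9]
5: 0x27 (blk 9, set 1) → VC-HIT  vc=[3]
6: 0x25 (blk 9, set 1) → L1-HIT  vc=[3]
7: 0x3d (blk 15, set 1) → MISS  vc=[3, 9]
8: 0x3d (blk 15, set 1) → L1-HIT  vc=[3, 9]
9: 0x2d (blk 11, set 1) → MISS  vc=[3, 9, 15]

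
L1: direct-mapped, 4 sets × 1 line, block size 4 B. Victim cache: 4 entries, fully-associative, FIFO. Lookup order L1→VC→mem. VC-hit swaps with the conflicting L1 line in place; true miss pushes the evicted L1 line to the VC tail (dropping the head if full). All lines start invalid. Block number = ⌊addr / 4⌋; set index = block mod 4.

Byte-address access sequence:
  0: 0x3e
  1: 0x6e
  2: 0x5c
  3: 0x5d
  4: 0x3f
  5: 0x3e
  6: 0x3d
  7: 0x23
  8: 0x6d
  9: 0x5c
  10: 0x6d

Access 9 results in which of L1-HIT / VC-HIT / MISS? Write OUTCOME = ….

#0 0x3e→b15/s3 MISS; vc=[]
#1 0x6e→b27/s3 MISS; vc=[15]
#2 0x5c→b23/s3 MISS; vc=[15,27]
#3 0x5d→b23/s3 L1-HIT; vc=[15,27]
#4 0x3f→b15/s3 VC-HIT; vc=[23,27]
#5 0x3e→b15/s3 L1-HIT; vc=[23,27]
#6 0x3d→b15/s3 L1-HIT; vc=[23,27]
#7 0x23→b8/s0 MISS; vc=[23,27]
#8 0x6d→b27/s3 VC-HIT; vc=[23,15]
#9 0x5c→b23/s3 VC-HIT; vc=[27,15]
#10 0x6d→b27/s3 VC-HIT; vc=[23,15]

OUTCOME = VC-HIT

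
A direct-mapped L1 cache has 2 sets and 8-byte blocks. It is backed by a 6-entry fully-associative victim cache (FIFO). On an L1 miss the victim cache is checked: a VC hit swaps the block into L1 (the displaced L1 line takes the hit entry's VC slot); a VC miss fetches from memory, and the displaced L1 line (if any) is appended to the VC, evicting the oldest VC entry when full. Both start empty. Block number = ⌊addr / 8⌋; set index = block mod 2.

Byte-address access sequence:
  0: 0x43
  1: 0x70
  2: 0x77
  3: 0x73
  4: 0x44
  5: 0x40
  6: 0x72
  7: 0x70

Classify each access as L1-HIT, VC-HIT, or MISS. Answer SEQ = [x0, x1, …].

#0 0x43→b8/s0 MISS; vc=[]
#1 0x70→b14/s0 MISS; vc=[8]
#2 0x77→b14/s0 L1-HIT; vc=[8]
#3 0x73→b14/s0 L1-HIT; vc=[8]
#4 0x44→b8/s0 VC-HIT; vc=[14]
#5 0x40→b8/s0 L1-HIT; vc=[14]
#6 0x72→b14/s0 VC-HIT; vc=[8]
#7 0x70→b14/s0 L1-HIT; vc=[8]

SEQ = [MISS, MISS, L1-HIT, L1-HIT, VC-HIT, L1-HIT, VC-HIT, L1-HIT]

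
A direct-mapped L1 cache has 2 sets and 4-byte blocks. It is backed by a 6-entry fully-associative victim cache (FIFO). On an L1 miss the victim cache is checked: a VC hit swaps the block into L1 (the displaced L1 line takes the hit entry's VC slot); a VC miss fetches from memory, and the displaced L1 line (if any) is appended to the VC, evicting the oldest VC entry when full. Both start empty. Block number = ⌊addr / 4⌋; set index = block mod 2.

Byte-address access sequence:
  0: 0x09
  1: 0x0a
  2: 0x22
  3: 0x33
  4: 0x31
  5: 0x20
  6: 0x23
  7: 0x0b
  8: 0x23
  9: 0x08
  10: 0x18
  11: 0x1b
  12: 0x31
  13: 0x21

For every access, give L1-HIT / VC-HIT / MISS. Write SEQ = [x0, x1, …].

SEQ = [MISS, L1-HIT, MISS, MISS, L1-HIT, VC-HIT, L1-HIT, VC-HIT, VC-HIT, VC-HIT, MISS, L1-HIT, VC-HIT, VC-HIT]

0: 0x9 (blk 2, set 0) → MISS  vc=[]
1: 0xa (blk 2, set 0) → L1-HIT  vc=[]
2: 0x22 (blk 8, set 0) → MISS  vc=[2]
3: 0x33 (blk 12, set 0) → MISS  vc=[2, 8]
4: 0x31 (blk 12, set 0) → L1-HIT  vc=[2, 8]
5: 0x20 (blk 8, set 0) → VC-HIT  vc=[2, 12]
6: 0x23 (blk 8, set 0) → L1-HIT  vc=[2, 12]
7: 0xb (blk 2, set 0) → VC-HIT  vc=[8, 12]
8: 0x23 (blk 8, set 0) → VC-HIT  vc=[2, 12]
9: 0x8 (blk 2, set 0) → VC-HIT  vc=[8, 12]
10: 0x18 (blk 6, set 0) → MISS  vc=[8, 12, 2]
11: 0x1b (blk 6, set 0) → L1-HIT  vc=[8, 12, 2]
12: 0x31 (blk 12, set 0) → VC-HIT  vc=[8, 6, 2]
13: 0x21 (blk 8, set 0) → VC-HIT  vc=[12, 6, 2]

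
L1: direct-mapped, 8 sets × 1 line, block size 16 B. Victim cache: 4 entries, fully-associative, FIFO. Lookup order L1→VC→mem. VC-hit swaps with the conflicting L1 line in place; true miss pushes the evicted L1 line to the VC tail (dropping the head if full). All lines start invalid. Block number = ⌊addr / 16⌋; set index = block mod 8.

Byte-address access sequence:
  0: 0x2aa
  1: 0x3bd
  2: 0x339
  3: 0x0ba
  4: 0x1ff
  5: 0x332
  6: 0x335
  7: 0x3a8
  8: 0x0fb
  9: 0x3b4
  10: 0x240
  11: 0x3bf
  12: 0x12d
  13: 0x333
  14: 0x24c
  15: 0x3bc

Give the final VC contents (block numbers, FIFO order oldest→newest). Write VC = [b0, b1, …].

VC = [42, 31, 58, 51]

0: 0x2aa (blk 42, set 2) → MISS  vc=[]
1: 0x3bd (blk 59, set 3) → MISS  vc=[]
2: 0x339 (blk 51, set 3) → MISS  vc=[59]
3: 0xba (blk 11, set 3) → MISS  vc=[59, 51]
4: 0x1ff (blk 31, set 7) → MISS  vc=[59, 51]
5: 0x332 (blk 51, set 3) → VC-HIT  vc=[59, 11]
6: 0x335 (blk 51, set 3) → L1-HIT  vc=[59, 11]
7: 0x3a8 (blk 58, set 2) → MISS  vc=[59, 11, 42]
8: 0xfb (blk 15, set 7) → MISS  vc=[59, 11, 42, 31]
9: 0x3b4 (blk 59, set 3) → VC-HIT  vc=[51, 11, 42, 31]
10: 0x240 (blk 36, set 4) → MISS  vc=[51, 11, 42, 31]
11: 0x3bf (blk 59, set 3) → L1-HIT  vc=[51, 11, 42, 31]
12: 0x12d (blk 18, set 2) → MISS  vc=[11, 42, 31, 58]
13: 0x333 (blk 51, set 3) → MISS  vc=[42, 31, 58, 59]
14: 0x24c (blk 36, set 4) → L1-HIT  vc=[42, 31, 58, 59]
15: 0x3bc (blk 59, set 3) → VC-HIT  vc=[42, 31, 58, 51]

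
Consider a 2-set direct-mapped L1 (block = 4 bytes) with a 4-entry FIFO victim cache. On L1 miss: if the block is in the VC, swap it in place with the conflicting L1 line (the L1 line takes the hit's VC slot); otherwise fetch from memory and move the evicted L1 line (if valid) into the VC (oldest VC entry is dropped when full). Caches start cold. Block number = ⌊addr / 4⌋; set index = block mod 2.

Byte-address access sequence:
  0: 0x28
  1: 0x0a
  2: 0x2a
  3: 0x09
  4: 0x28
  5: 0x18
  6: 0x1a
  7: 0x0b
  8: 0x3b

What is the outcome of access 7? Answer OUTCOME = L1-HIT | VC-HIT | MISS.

#0 0x28→b10/s0 MISS; vc=[]
#1 0xa→b2/s0 MISS; vc=[10]
#2 0x2a→b10/s0 VC-HIT; vc=[2]
#3 0x9→b2/s0 VC-HIT; vc=[10]
#4 0x28→b10/s0 VC-HIT; vc=[2]
#5 0x18→b6/s0 MISS; vc=[2,10]
#6 0x1a→b6/s0 L1-HIT; vc=[2,10]
#7 0xb→b2/s0 VC-HIT; vc=[6,10]
#8 0x3b→b14/s0 MISS; vc=[6,10,2]

OUTCOME = VC-HIT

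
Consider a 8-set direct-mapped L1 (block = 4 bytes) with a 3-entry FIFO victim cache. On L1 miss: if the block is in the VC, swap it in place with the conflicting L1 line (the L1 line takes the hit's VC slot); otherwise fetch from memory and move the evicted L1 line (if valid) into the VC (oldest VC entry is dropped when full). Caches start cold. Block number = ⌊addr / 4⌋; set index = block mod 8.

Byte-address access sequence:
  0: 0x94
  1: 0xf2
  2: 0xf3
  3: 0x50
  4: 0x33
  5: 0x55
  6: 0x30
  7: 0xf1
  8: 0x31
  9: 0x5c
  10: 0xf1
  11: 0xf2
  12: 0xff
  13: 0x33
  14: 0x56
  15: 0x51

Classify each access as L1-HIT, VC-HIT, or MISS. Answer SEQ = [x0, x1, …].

#0 0x94→b37/s5 MISS; vc=[]
#1 0xf2→b60/s4 MISS; vc=[]
#2 0xf3→b60/s4 L1-HIT; vc=[]
#3 0x50→b20/s4 MISS; vc=[60]
#4 0x33→b12/s4 MISS; vc=[60,20]
#5 0x55→b21/s5 MISS; vc=[60,20,37]
#6 0x30→b12/s4 L1-HIT; vc=[60,20,37]
#7 0xf1→b60/s4 VC-HIT; vc=[12,20,37]
#8 0x31→b12/s4 VC-HIT; vc=[60,20,37]
#9 0x5c→b23/s7 MISS; vc=[60,20,37]
#10 0xf1→b60/s4 VC-HIT; vc=[12,20,37]
#11 0xf2→b60/s4 L1-HIT; vc=[12,20,37]
#12 0xff→b63/s7 MISS; vc=[20,37,23]
#13 0x33→b12/s4 MISS; vc=[37,23,60]
#14 0x56→b21/s5 L1-HIT; vc=[37,23,60]
#15 0x51→b20/s4 MISS; vc=[23,60,12]

SEQ = [MISS, MISS, L1-HIT, MISS, MISS, MISS, L1-HIT, VC-HIT, VC-HIT, MISS, VC-HIT, L1-HIT, MISS, MISS, L1-HIT, MISS]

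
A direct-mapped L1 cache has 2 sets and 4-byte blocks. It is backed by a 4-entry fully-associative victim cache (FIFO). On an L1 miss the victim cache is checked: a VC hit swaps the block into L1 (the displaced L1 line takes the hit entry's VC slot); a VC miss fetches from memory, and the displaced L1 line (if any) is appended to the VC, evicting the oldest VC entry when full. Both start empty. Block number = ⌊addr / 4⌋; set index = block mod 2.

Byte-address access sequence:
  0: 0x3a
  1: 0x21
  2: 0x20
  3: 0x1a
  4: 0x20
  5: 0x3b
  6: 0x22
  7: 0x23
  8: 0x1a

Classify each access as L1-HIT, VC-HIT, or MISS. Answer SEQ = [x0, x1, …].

SEQ = [MISS, MISS, L1-HIT, MISS, VC-HIT, VC-HIT, VC-HIT, L1-HIT, VC-HIT]

0: 0x3a (blk 14, set 0) → MISS  vc=[]
1: 0x21 (blk 8, set 0) → MISS  vc=[14]
2: 0x20 (blk 8, set 0) → L1-HIT  vc=[14]
3: 0x1a (blk 6, set 0) → MISS  vc=[14, 8]
4: 0x20 (blk 8, set 0) → VC-HIT  vc=[14, 6]
5: 0x3b (blk 14, set 0) → VC-HIT  vc=[8, 6]
6: 0x22 (blk 8, set 0) → VC-HIT  vc=[14, 6]
7: 0x23 (blk 8, set 0) → L1-HIT  vc=[14, 6]
8: 0x1a (blk 6, set 0) → VC-HIT  vc=[14, 8]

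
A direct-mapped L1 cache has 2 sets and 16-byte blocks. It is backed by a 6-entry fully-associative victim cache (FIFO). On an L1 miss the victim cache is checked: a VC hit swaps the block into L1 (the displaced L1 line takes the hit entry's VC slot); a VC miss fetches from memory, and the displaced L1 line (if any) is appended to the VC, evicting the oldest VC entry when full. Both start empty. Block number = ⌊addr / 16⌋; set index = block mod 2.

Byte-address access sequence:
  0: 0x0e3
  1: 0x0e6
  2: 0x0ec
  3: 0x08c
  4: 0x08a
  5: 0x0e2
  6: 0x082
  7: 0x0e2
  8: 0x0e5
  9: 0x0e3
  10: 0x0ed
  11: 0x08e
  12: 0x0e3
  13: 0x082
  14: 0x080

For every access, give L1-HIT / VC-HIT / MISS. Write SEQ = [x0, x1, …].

0: 0xe3 (blk 14, set 0) → MISS  vc=[]
1: 0xe6 (blk 14, set 0) → L1-HIT  vc=[]
2: 0xec (blk 14, set 0) → L1-HIT  vc=[]
3: 0x8c (blk 8, set 0) → MISS  vc=[14]
4: 0x8a (blk 8, set 0) → L1-HIT  vc=[14]
5: 0xe2 (blk 14, set 0) → VC-HIT  vc=[8]
6: 0x82 (blk 8, set 0) → VC-HIT  vc=[14]
7: 0xe2 (blk 14, set 0) → VC-HIT  vc=[8]
8: 0xe5 (blk 14, set 0) → L1-HIT  vc=[8]
9: 0xe3 (blk 14, set 0) → L1-HIT  vc=[8]
10: 0xed (blk 14, set 0) → L1-HIT  vc=[8]
11: 0x8e (blk 8, set 0) → VC-HIT  vc=[14]
12: 0xe3 (blk 14, set 0) → VC-HIT  vc=[8]
13: 0x82 (blk 8, set 0) → VC-HIT  vc=[14]
14: 0x80 (blk 8, set 0) → L1-HIT  vc=[14]

SEQ = [MISS, L1-HIT, L1-HIT, MISS, L1-HIT, VC-HIT, VC-HIT, VC-HIT, L1-HIT, L1-HIT, L1-HIT, VC-HIT, VC-HIT, VC-HIT, L1-HIT]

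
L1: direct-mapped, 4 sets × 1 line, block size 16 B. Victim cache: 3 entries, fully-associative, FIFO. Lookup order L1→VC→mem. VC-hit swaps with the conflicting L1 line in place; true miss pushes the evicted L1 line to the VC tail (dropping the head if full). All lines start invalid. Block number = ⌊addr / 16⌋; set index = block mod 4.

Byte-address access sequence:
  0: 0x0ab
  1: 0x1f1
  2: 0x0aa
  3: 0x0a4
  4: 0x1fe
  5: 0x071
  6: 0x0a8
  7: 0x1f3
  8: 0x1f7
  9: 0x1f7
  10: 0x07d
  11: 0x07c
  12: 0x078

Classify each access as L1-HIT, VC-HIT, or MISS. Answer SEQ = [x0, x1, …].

SEQ = [MISS, MISS, L1-HIT, L1-HIT, L1-HIT, MISS, L1-HIT, VC-HIT, L1-HIT, L1-HIT, VC-HIT, L1-HIT, L1-HIT]

0: 0xab (blk 10, set 2) → MISS  vc=[]
1: 0x1f1 (blk 31, set 3) → MISS  vc=[]
2: 0xaa (blk 10, set 2) → L1-HIT  vc=[]
3: 0xa4 (blk 10, set 2) → L1-HIT  vc=[]
4: 0x1fe (blk 31, set 3) → L1-HIT  vc=[]
5: 0x71 (blk 7, set 3) → MISS  vc=[31]
6: 0xa8 (blk 10, set 2) → L1-HIT  vc=[31]
7: 0x1f3 (blk 31, set 3) → VC-HIT  vc=[7]
8: 0x1f7 (blk 31, set 3) → L1-HIT  vc=[7]
9: 0x1f7 (blk 31, set 3) → L1-HIT  vc=[7]
10: 0x7d (blk 7, set 3) → VC-HIT  vc=[31]
11: 0x7c (blk 7, set 3) → L1-HIT  vc=[31]
12: 0x78 (blk 7, set 3) → L1-HIT  vc=[31]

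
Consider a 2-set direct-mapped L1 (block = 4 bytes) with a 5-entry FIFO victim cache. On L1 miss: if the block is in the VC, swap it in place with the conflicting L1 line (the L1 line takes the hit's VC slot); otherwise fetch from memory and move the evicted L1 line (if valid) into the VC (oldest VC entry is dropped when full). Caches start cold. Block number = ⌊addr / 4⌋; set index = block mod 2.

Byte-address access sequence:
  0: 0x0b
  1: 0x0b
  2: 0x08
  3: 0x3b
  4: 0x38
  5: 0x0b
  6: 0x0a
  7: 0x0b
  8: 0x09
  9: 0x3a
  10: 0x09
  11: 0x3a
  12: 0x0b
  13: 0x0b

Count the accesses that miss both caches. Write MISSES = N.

MISSES = 2

0: 0xb (blk 2, set 0) → MISS  vc=[]
1: 0xb (blk 2, set 0) → L1-HIT  vc=[]
2: 0x8 (blk 2, set 0) → L1-HIT  vc=[]
3: 0x3b (blk 14, set 0) → MISS  vc=[2]
4: 0x38 (blk 14, set 0) → L1-HIT  vc=[2]
5: 0xb (blk 2, set 0) → VC-HIT  vc=[14]
6: 0xa (blk 2, set 0) → L1-HIT  vc=[14]
7: 0xb (blk 2, set 0) → L1-HIT  vc=[14]
8: 0x9 (blk 2, set 0) → L1-HIT  vc=[14]
9: 0x3a (blk 14, set 0) → VC-HIT  vc=[2]
10: 0x9 (blk 2, set 0) → VC-HIT  vc=[14]
11: 0x3a (blk 14, set 0) → VC-HIT  vc=[2]
12: 0xb (blk 2, set 0) → VC-HIT  vc=[14]
13: 0xb (blk 2, set 0) → L1-HIT  vc=[14]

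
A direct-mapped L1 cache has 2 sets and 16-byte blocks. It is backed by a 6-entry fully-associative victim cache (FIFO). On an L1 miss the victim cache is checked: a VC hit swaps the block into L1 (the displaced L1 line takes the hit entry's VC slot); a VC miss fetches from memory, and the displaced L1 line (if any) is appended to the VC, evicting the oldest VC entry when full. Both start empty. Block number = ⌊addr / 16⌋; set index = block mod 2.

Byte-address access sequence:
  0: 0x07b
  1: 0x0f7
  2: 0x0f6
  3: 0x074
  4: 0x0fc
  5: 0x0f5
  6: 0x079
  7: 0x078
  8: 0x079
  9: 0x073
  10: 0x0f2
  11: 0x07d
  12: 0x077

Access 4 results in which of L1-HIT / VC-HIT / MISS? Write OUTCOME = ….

OUTCOME = VC-HIT

0: 0x7b (blk 7, set 1) → MISS  vc=[]
1: 0xf7 (blk 15, set 1) → MISS  vc=[7]
2: 0xf6 (blk 15, set 1) → L1-HIT  vc=[7]
3: 0x74 (blk 7, set 1) → VC-HIT  vc=[15]
4: 0xfc (blk 15, set 1) → VC-HIT  vc=[7]
5: 0xf5 (blk 15, set 1) → L1-HIT  vc=[7]
6: 0x79 (blk 7, set 1) → VC-HIT  vc=[15]
7: 0x78 (blk 7, set 1) → L1-HIT  vc=[15]
8: 0x79 (blk 7, set 1) → L1-HIT  vc=[15]
9: 0x73 (blk 7, set 1) → L1-HIT  vc=[15]
10: 0xf2 (blk 15, set 1) → VC-HIT  vc=[7]
11: 0x7d (blk 7, set 1) → VC-HIT  vc=[15]
12: 0x77 (blk 7, set 1) → L1-HIT  vc=[15]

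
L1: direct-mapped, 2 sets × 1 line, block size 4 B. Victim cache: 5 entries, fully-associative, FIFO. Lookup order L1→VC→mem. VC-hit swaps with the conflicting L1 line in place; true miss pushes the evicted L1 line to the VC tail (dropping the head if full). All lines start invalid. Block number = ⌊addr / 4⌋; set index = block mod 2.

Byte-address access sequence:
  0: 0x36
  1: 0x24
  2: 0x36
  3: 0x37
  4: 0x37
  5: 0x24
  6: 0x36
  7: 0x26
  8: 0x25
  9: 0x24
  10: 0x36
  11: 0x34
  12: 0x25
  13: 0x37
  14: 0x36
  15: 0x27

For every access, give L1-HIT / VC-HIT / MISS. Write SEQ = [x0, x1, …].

#0 0x36→b13/s1 MISS; vc=[]
#1 0x24→b9/s1 MISS; vc=[13]
#2 0x36→b13/s1 VC-HIT; vc=[9]
#3 0x37→b13/s1 L1-HIT; vc=[9]
#4 0x37→b13/s1 L1-HIT; vc=[9]
#5 0x24→b9/s1 VC-HIT; vc=[13]
#6 0x36→b13/s1 VC-HIT; vc=[9]
#7 0x26→b9/s1 VC-HIT; vc=[13]
#8 0x25→b9/s1 L1-HIT; vc=[13]
#9 0x24→b9/s1 L1-HIT; vc=[13]
#10 0x36→b13/s1 VC-HIT; vc=[9]
#11 0x34→b13/s1 L1-HIT; vc=[9]
#12 0x25→b9/s1 VC-HIT; vc=[13]
#13 0x37→b13/s1 VC-HIT; vc=[9]
#14 0x36→b13/s1 L1-HIT; vc=[9]
#15 0x27→b9/s1 VC-HIT; vc=[13]

SEQ = [MISS, MISS, VC-HIT, L1-HIT, L1-HIT, VC-HIT, VC-HIT, VC-HIT, L1-HIT, L1-HIT, VC-HIT, L1-HIT, VC-HIT, VC-HIT, L1-HIT, VC-HIT]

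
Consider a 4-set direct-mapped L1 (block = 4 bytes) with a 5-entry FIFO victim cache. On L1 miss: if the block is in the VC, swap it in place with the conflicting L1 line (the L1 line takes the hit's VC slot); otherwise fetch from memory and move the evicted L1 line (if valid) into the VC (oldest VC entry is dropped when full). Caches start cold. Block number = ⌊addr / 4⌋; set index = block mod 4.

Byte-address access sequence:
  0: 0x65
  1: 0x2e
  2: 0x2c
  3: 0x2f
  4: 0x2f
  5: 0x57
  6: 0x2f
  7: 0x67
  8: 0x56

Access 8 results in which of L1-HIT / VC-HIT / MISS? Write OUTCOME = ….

  [0] addr=0x65 blk=25 s=1: MISS | VC []
  [1] addr=0x2e blk=11 s=3: MISS | VC []
  [2] addr=0x2c blk=11 s=3: L1-HIT | VC []
  [3] addr=0x2f blk=11 s=3: L1-HIT | VC []
  [4] addr=0x2f blk=11 s=3: L1-HIT | VC []
  [5] addr=0x57 blk=21 s=1: MISS | VC [25]
  [6] addr=0x2f blk=11 s=3: L1-HIT | VC [25]
  [7] addr=0x67 blk=25 s=1: VC-HIT | VC [21]
  [8] addr=0x56 blk=21 s=1: VC-HIT | VC [25]

OUTCOME = VC-HIT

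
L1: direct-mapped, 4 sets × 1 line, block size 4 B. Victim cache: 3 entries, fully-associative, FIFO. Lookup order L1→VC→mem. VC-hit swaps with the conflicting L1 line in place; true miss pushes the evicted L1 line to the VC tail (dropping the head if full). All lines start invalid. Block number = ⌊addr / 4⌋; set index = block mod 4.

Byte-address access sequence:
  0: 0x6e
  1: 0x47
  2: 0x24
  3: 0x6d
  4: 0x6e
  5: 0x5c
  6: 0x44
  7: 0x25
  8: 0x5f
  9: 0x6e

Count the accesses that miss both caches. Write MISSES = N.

MISSES = 4

#0 0x6e→b27/s3 MISS; vc=[]
#1 0x47→b17/s1 MISS; vc=[]
#2 0x24→b9/s1 MISS; vc=[17]
#3 0x6d→b27/s3 L1-HIT; vc=[17]
#4 0x6e→b27/s3 L1-HIT; vc=[17]
#5 0x5c→b23/s3 MISS; vc=[17,27]
#6 0x44→b17/s1 VC-HIT; vc=[9,27]
#7 0x25→b9/s1 VC-HIT; vc=[17,27]
#8 0x5f→b23/s3 L1-HIT; vc=[17,27]
#9 0x6e→b27/s3 VC-HIT; vc=[17,23]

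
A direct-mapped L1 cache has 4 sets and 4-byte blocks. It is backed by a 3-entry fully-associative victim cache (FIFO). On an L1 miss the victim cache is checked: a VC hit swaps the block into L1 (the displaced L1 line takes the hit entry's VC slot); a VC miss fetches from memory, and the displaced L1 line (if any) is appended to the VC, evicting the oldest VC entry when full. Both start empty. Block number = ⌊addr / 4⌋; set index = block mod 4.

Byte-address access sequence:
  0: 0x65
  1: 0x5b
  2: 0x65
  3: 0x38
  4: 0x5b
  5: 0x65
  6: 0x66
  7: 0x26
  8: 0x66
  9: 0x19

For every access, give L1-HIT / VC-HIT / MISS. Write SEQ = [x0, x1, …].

SEQ = [MISS, MISS, L1-HIT, MISS, VC-HIT, L1-HIT, L1-HIT, MISS, VC-HIT, MISS]

  [0] addr=0x65 blk=25 s=1: MISS | VC []
  [1] addr=0x5b blk=22 s=2: MISS | VC []
  [2] addr=0x65 blk=25 s=1: L1-HIT | VC []
  [3] addr=0x38 blk=14 s=2: MISS | VC [22]
  [4] addr=0x5b blk=22 s=2: VC-HIT | VC [14]
  [5] addr=0x65 blk=25 s=1: L1-HIT | VC [14]
  [6] addr=0x66 blk=25 s=1: L1-HIT | VC [14]
  [7] addr=0x26 blk=9 s=1: MISS | VC [14, 25]
  [8] addr=0x66 blk=25 s=1: VC-HIT | VC [14, 9]
  [9] addr=0x19 blk=6 s=2: MISS | VC [14, 9, 22]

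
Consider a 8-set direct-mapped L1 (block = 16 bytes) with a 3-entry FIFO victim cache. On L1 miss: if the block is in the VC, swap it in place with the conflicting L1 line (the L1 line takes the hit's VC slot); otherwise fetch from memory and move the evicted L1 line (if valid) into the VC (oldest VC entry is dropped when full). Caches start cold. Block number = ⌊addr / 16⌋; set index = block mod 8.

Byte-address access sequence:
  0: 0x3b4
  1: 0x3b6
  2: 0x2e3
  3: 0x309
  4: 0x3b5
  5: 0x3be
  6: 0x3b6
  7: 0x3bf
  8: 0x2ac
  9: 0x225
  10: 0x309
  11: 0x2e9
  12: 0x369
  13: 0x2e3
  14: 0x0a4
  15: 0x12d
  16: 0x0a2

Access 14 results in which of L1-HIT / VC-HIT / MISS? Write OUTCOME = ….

OUTCOME = MISS

0: 0x3b4 (blk 59, set 3) → MISS  vc=[]
1: 0x3b6 (blk 59, set 3) → L1-HIT  vc=[]
2: 0x2e3 (blk 46, set 6) → MISS  vc=[]
3: 0x309 (blk 48, set 0) → MISS  vc=[]
4: 0x3b5 (blk 59, set 3) → L1-HIT  vc=[]
5: 0x3be (blk 59, set 3) → L1-HIT  vc=[]
6: 0x3b6 (blk 59, set 3) → L1-HIT  vc=[]
7: 0x3bf (blk 59, set 3) → L1-HIT  vc=[]
8: 0x2ac (blk 42, set 2) → MISS  vc=[]
9: 0x225 (blk 34, set 2) → MISS  vc=[42]
10: 0x309 (blk 48, set 0) → L1-HIT  vc=[42]
11: 0x2e9 (blk 46, set 6) → L1-HIT  vc=[42]
12: 0x369 (blk 54, set 6) → MISS  vc=[42, 46]
13: 0x2e3 (blk 46, set 6) → VC-HIT  vc=[42, 54]
14: 0xa4 (blk 10, set 2) → MISS  vc=[42, 54, 34]
15: 0x12d (blk 18, set 2) → MISS  vc=[54, 34, 10]
16: 0xa2 (blk 10, set 2) → VC-HIT  vc=[54, 34, 18]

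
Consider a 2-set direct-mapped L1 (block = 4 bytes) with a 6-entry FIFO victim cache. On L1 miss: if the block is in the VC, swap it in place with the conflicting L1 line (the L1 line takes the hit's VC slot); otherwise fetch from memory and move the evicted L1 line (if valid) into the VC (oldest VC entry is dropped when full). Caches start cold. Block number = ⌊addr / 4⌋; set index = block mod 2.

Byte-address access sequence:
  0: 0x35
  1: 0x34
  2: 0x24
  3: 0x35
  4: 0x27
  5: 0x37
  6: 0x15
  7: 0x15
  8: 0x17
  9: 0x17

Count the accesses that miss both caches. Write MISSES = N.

0: 0x35 (blk 13, set 1) → MISS  vc=[]
1: 0x34 (blk 13, set 1) → L1-HIT  vc=[]
2: 0x24 (blk 9, set 1) → MISS  vc=[13]
3: 0x35 (blk 13, set 1) → VC-HIT  vc=[9]
4: 0x27 (blk 9, set 1) → VC-HIT  vc=[13]
5: 0x37 (blk 13, set 1) → VC-HIT  vc=[9]
6: 0x15 (blk 5, set 1) → MISS  vc=[9, 13]
7: 0x15 (blk 5, set 1) → L1-HIT  vc=[9, 13]
8: 0x17 (blk 5, set 1) → L1-HIT  vc=[9, 13]
9: 0x17 (blk 5, set 1) → L1-HIT  vc=[9, 13]

MISSES = 3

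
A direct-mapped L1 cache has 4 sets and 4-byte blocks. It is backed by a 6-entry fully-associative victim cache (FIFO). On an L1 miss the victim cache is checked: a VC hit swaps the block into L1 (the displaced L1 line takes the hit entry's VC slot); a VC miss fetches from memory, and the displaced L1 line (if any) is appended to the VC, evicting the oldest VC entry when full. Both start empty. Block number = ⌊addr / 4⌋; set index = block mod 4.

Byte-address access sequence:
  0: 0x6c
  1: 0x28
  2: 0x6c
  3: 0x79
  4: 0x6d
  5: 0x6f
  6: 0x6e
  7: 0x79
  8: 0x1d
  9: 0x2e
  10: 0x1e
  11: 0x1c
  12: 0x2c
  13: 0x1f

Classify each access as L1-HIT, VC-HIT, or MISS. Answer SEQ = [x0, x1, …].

SEQ = [MISS, MISS, L1-HIT, MISS, L1-HIT, L1-HIT, L1-HIT, L1-HIT, MISS, MISS, VC-HIT, L1-HIT, VC-HIT, VC-HIT]

#0 0x6c→b27/s3 MISS; vc=[]
#1 0x28→b10/s2 MISS; vc=[]
#2 0x6c→b27/s3 L1-HIT; vc=[]
#3 0x79→b30/s2 MISS; vc=[10]
#4 0x6d→b27/s3 L1-HIT; vc=[10]
#5 0x6f→b27/s3 L1-HIT; vc=[10]
#6 0x6e→b27/s3 L1-HIT; vc=[10]
#7 0x79→b30/s2 L1-HIT; vc=[10]
#8 0x1d→b7/s3 MISS; vc=[10,27]
#9 0x2e→b11/s3 MISS; vc=[10,27,7]
#10 0x1e→b7/s3 VC-HIT; vc=[10,27,11]
#11 0x1c→b7/s3 L1-HIT; vc=[10,27,11]
#12 0x2c→b11/s3 VC-HIT; vc=[10,27,7]
#13 0x1f→b7/s3 VC-HIT; vc=[10,27,11]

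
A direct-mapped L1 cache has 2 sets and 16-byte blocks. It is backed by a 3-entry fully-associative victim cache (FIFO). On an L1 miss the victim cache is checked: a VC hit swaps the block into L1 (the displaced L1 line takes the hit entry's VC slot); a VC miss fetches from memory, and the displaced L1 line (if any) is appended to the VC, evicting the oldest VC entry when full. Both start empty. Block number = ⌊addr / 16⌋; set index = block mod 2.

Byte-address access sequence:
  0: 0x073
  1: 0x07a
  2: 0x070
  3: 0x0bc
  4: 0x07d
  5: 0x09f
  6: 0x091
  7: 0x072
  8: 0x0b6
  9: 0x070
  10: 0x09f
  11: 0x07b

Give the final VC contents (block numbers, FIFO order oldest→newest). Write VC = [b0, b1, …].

0: 0x73 (blk 7, set 1) → MISS  vc=[]
1: 0x7a (blk 7, set 1) → L1-HIT  vc=[]
2: 0x70 (blk 7, set 1) → L1-HIT  vc=[]
3: 0xbc (blk 11, set 1) → MISS  vc=[7]
4: 0x7d (blk 7, set 1) → VC-HIT  vc=[11]
5: 0x9f (blk 9, set 1) → MISS  vc=[11, 7]
6: 0x91 (blk 9, set 1) → L1-HIT  vc=[11, 7]
7: 0x72 (blk 7, set 1) → VC-HIT  vc=[11, 9]
8: 0xb6 (blk 11, set 1) → VC-HIT  vc=[7, 9]
9: 0x70 (blk 7, set 1) → VC-HIT  vc=[11, 9]
10: 0x9f (blk 9, set 1) → VC-HIT  vc=[11, 7]
11: 0x7b (blk 7, set 1) → VC-HIT  vc=[11, 9]

VC = [11, 9]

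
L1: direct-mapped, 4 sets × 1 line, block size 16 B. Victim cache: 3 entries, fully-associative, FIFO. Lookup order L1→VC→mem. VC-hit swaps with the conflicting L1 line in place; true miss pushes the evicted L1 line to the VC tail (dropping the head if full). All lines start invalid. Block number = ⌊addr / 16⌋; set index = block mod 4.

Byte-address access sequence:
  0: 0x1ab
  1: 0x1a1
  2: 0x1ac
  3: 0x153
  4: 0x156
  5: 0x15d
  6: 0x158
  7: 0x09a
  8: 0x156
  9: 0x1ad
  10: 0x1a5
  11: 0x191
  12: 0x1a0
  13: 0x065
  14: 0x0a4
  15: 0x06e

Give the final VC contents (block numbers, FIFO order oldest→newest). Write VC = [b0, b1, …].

  [0] addr=0x1ab blk=26 s=2: MISS | VC []
  [1] addr=0x1a1 blk=26 s=2: L1-HIT | VC []
  [2] addr=0x1ac blk=26 s=2: L1-HIT | VC []
  [3] addr=0x153 blk=21 s=1: MISS | VC []
  [4] addr=0x156 blk=21 s=1: L1-HIT | VC []
  [5] addr=0x15d blk=21 s=1: L1-HIT | VC []
  [6] addr=0x158 blk=21 s=1: L1-HIT | VC []
  [7] addr=0x9a blk=9 s=1: MISS | VC [21]
  [8] addr=0x156 blk=21 s=1: VC-HIT | VC [9]
  [9] addr=0x1ad blk=26 s=2: L1-HIT | VC [9]
  [10] addr=0x1a5 blk=26 s=2: L1-HIT | VC [9]
  [11] addr=0x191 blk=25 s=1: MISS | VC [9, 21]
  [12] addr=0x1a0 blk=26 s=2: L1-HIT | VC [9, 21]
  [13] addr=0x65 blk=6 s=2: MISS | VC [9, 21, 26]
  [14] addr=0xa4 blk=10 s=2: MISS | VC [21, 26, 6]
  [15] addr=0x6e blk=6 s=2: VC-HIT | VC [21, 26, 10]

VC = [21, 26, 10]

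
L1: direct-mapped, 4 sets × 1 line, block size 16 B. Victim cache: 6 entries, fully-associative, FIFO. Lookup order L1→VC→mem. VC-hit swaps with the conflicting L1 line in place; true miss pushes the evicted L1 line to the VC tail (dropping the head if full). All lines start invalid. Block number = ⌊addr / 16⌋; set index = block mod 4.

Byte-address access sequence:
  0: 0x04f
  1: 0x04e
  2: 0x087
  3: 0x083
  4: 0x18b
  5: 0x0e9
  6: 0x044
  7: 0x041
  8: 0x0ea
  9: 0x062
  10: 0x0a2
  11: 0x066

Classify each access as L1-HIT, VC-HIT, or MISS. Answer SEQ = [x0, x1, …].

SEQ = [MISS, L1-HIT, MISS, L1-HIT, MISS, MISS, VC-HIT, L1-HIT, L1-HIT, MISS, MISS, VC-HIT]

0: 0x4f (blk 4, set 0) → MISS  vc=[]
1: 0x4e (blk 4, set 0) → L1-HIT  vc=[]
2: 0x87 (blk 8, set 0) → MISS  vc=[4]
3: 0x83 (blk 8, set 0) → L1-HIT  vc=[4]
4: 0x18b (blk 24, set 0) → MISS  vc=[4, 8]
5: 0xe9 (blk 14, set 2) → MISS  vc=[4, 8]
6: 0x44 (blk 4, set 0) → VC-HIT  vc=[24, 8]
7: 0x41 (blk 4, set 0) → L1-HIT  vc=[24, 8]
8: 0xea (blk 14, set 2) → L1-HIT  vc=[24, 8]
9: 0x62 (blk 6, set 2) → MISS  vc=[24, 8, 14]
10: 0xa2 (blk 10, set 2) → MISS  vc=[24, 8, 14, 6]
11: 0x66 (blk 6, set 2) → VC-HIT  vc=[24, 8, 14, 10]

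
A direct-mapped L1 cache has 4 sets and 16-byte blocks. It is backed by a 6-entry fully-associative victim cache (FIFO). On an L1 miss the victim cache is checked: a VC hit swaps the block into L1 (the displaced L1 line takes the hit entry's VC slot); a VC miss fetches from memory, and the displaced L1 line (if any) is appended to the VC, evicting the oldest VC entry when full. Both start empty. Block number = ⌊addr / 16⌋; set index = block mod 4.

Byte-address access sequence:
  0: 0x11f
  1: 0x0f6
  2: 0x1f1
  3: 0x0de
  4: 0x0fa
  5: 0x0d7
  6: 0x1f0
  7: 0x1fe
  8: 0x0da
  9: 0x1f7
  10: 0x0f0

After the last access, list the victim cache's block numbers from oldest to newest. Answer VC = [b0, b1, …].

VC = [31, 17]

#0 0x11f→b17/s1 MISS; vc=[]
#1 0xf6→b15/s3 MISS; vc=[]
#2 0x1f1→b31/s3 MISS; vc=[15]
#3 0xde→b13/s1 MISS; vc=[15,17]
#4 0xfa→b15/s3 VC-HIT; vc=[31,17]
#5 0xd7→b13/s1 L1-HIT; vc=[31,17]
#6 0x1f0→b31/s3 VC-HIT; vc=[15,17]
#7 0x1fe→b31/s3 L1-HIT; vc=[15,17]
#8 0xda→b13/s1 L1-HIT; vc=[15,17]
#9 0x1f7→b31/s3 L1-HIT; vc=[15,17]
#10 0xf0→b15/s3 VC-HIT; vc=[31,17]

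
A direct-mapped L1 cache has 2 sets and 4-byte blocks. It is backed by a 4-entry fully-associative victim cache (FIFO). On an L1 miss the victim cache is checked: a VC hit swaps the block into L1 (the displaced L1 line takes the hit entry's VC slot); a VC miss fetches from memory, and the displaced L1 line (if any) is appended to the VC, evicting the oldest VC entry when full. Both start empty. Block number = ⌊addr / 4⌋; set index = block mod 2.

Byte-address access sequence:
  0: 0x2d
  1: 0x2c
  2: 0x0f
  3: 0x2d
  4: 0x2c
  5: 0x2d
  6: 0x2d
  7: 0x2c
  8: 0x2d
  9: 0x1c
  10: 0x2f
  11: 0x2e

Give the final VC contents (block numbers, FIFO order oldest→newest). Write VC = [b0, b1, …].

VC = [3, 7]

#0 0x2d→b11/s1 MISS; vc=[]
#1 0x2c→b11/s1 L1-HIT; vc=[]
#2 0xf→b3/s1 MISS; vc=[11]
#3 0x2d→b11/s1 VC-HIT; vc=[3]
#4 0x2c→b11/s1 L1-HIT; vc=[3]
#5 0x2d→b11/s1 L1-HIT; vc=[3]
#6 0x2d→b11/s1 L1-HIT; vc=[3]
#7 0x2c→b11/s1 L1-HIT; vc=[3]
#8 0x2d→b11/s1 L1-HIT; vc=[3]
#9 0x1c→b7/s1 MISS; vc=[3,11]
#10 0x2f→b11/s1 VC-HIT; vc=[3,7]
#11 0x2e→b11/s1 L1-HIT; vc=[3,7]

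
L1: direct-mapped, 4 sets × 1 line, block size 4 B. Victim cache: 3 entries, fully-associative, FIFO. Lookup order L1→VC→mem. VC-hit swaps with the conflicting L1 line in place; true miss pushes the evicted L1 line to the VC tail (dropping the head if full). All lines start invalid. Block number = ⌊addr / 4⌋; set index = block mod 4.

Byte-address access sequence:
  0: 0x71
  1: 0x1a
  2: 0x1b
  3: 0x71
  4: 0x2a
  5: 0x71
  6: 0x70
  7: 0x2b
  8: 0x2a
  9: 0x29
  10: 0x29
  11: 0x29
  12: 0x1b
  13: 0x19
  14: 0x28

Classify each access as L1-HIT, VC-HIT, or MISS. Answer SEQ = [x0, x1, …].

SEQ = [MISS, MISS, L1-HIT, L1-HIT, MISS, L1-HIT, L1-HIT, L1-HIT, L1-HIT, L1-HIT, L1-HIT, L1-HIT, VC-HIT, L1-HIT, VC-HIT]

0: 0x71 (blk 28, set 0) → MISS  vc=[]
1: 0x1a (blk 6, set 2) → MISS  vc=[]
2: 0x1b (blk 6, set 2) → L1-HIT  vc=[]
3: 0x71 (blk 28, set 0) → L1-HIT  vc=[]
4: 0x2a (blk 10, set 2) → MISS  vc=[6]
5: 0x71 (blk 28, set 0) → L1-HIT  vc=[6]
6: 0x70 (blk 28, set 0) → L1-HIT  vc=[6]
7: 0x2b (blk 10, set 2) → L1-HIT  vc=[6]
8: 0x2a (blk 10, set 2) → L1-HIT  vc=[6]
9: 0x29 (blk 10, set 2) → L1-HIT  vc=[6]
10: 0x29 (blk 10, set 2) → L1-HIT  vc=[6]
11: 0x29 (blk 10, set 2) → L1-HIT  vc=[6]
12: 0x1b (blk 6, set 2) → VC-HIT  vc=[10]
13: 0x19 (blk 6, set 2) → L1-HIT  vc=[10]
14: 0x28 (blk 10, set 2) → VC-HIT  vc=[6]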